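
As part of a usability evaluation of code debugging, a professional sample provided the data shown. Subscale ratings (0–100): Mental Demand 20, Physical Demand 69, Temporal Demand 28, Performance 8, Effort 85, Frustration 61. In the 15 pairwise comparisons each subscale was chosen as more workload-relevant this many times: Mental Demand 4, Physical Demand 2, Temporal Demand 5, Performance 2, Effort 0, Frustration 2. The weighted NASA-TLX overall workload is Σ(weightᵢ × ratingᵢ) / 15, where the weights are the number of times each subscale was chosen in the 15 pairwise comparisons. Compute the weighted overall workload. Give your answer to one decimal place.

33.1

The tallies are the weights (they sum to 15).
Weighted sum = 4·20 + 2·69 + 5·28 + 2·8 + 0·85 + 2·61
            = 80 + 138 + 140 + 16 + 0 + 122 = 496.
Overall workload = 496 / 15 = 33.0667 ≈ 33.1.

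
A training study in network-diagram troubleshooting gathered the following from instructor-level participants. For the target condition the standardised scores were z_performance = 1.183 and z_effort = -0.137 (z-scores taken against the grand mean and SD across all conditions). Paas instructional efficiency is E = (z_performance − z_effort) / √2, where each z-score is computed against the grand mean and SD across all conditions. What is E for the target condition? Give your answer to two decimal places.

z_P − z_E = 1.183 − (-0.137) = 1.3200.
E = 1.3200 / √2 = 1.3200 / 1.41421 = 0.9334 ≈ 0.93.

0.93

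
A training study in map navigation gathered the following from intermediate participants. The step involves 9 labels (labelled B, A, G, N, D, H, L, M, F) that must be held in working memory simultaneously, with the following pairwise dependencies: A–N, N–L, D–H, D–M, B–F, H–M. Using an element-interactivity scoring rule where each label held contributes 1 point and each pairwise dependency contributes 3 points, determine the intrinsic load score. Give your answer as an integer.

27

Count of labels held simultaneously: 9.
Count of pairwise dependencies listed: 6.
Element contribution: 9 × 1 = 9.
Interaction contribution: 6 × 3 = 18.
Intrinsic load = 9 + 18 = 27.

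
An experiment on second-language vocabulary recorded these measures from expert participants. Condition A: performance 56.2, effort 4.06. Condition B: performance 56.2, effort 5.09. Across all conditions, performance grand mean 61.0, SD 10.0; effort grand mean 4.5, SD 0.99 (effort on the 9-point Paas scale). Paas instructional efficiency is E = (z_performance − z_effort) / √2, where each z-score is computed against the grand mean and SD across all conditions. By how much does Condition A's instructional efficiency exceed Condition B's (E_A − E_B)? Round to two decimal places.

Condition A: z_P = (56.2 − 61.0)/10.0 = -0.4800; z_E = (4.06 − 4.5)/0.99 = -0.4444; E_A = (-0.4800 − (-0.4444))/√2 = -0.0252.
Condition B: z_P = (56.2 − 61.0)/10.0 = -0.4800; z_E = (5.09 − 4.5)/0.99 = 0.5960; E_B = (-0.4800 − 0.5960)/√2 = -0.7608.
E_A − E_B = -0.0252 − (-0.7608) = 0.7356 ≈ 0.74.

0.74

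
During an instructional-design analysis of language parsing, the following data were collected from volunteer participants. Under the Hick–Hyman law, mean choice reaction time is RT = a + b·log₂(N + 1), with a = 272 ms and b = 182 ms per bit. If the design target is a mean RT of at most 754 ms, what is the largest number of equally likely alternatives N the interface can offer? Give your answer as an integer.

5

Set 272 + 182·log₂(N + 1) ≤ 754.
log₂(N + 1) ≤ (754 − 272) / 182 = 2.6484.
N + 1 ≤ 2^2.6484 = 6.2697.
N ≤ 5.2697, so the largest integer N is 5.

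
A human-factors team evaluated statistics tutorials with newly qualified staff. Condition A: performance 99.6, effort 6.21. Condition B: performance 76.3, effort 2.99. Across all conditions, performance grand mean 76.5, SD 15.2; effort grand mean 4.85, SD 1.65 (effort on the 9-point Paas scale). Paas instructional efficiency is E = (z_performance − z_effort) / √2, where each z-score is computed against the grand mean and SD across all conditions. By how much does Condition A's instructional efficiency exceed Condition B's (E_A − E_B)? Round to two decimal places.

Condition A: z_P = (99.6 − 76.5)/15.2 = 1.5197; z_E = (6.21 − 4.85)/1.65 = 0.8242; E_A = (1.5197 − 0.8242)/√2 = 0.4918.
Condition B: z_P = (76.3 − 76.5)/15.2 = -0.0132; z_E = (2.99 − 4.85)/1.65 = -1.1273; E_B = (-0.0132 − (-1.1273))/√2 = 0.7878.
E_A − E_B = 0.4918 − 0.7878 = -0.2960 ≈ -0.30.

-0.30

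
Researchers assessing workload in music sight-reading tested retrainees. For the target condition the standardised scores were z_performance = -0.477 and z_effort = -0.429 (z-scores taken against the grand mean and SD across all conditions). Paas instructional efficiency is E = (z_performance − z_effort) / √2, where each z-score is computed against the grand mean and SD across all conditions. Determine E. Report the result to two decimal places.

z_P − z_E = -0.477 − (-0.429) = -0.0480.
E = -0.0480 / √2 = -0.0480 / 1.41421 = -0.0339 ≈ -0.03.

-0.03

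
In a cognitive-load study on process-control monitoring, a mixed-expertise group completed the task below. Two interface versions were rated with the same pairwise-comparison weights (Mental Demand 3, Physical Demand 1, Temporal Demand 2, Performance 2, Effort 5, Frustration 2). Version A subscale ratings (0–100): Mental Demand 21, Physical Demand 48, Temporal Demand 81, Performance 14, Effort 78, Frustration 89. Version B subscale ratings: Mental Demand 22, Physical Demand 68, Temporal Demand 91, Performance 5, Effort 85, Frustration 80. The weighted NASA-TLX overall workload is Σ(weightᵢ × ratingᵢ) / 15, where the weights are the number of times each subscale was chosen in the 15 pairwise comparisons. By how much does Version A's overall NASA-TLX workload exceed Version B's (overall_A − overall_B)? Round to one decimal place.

Version A weighted sum = 3·21 + 1·48 + 2·81 + 2·14 + 5·78 + 2·89 = 63 + 48 + 162 + 28 + 390 + 178 = 869; overall_A = 869/15 = 57.9333.
Version B weighted sum = 3·22 + 1·68 + 2·91 + 2·5 + 5·85 + 2·80 = 66 + 68 + 182 + 10 + 425 + 160 = 911; overall_B = 911/15 = 60.7333.
Difference = 57.9333 − 60.7333 = -2.8000 ≈ -2.8.

-2.8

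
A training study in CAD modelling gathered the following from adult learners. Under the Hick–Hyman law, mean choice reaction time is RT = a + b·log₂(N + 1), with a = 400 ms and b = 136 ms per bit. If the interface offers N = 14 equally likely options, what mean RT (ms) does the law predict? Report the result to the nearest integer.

931

log₂(14 + 1) = log₂(15) = 3.9069.
RT = 400 + 136 × 3.9069 = 400 + 531.3384 = 931.3384 ms.
≈ 931 ms.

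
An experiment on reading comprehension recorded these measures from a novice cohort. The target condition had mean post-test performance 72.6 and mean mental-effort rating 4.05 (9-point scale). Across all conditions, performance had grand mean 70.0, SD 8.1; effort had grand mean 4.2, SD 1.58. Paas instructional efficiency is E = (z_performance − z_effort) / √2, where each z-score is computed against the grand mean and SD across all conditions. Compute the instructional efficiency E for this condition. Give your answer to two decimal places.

z_performance = (72.6 − 70.0) / 8.1 = 2.6000 / 8.1 = 0.3210.
z_effort = (4.05 − 4.2) / 1.58 = -0.1500 / 1.58 = -0.0949.
z_P − z_E = 0.3210 − (-0.0949) = 0.4159.
E = 0.4159 / √2 = 0.4159 / 1.41421 = 0.2941 ≈ 0.29.

0.29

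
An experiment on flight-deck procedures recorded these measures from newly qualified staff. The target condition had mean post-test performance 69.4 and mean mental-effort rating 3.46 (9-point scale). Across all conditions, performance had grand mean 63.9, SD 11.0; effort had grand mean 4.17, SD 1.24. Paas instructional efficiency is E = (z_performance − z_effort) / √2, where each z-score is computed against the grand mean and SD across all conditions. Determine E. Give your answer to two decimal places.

z_performance = (69.4 − 63.9) / 11.0 = 5.5000 / 11.0 = 0.5000.
z_effort = (3.46 − 4.17) / 1.24 = -0.7100 / 1.24 = -0.5726.
z_P − z_E = 0.5000 − (-0.5726) = 1.0726.
E = 1.0726 / √2 = 1.0726 / 1.41421 = 0.7584 ≈ 0.76.

0.76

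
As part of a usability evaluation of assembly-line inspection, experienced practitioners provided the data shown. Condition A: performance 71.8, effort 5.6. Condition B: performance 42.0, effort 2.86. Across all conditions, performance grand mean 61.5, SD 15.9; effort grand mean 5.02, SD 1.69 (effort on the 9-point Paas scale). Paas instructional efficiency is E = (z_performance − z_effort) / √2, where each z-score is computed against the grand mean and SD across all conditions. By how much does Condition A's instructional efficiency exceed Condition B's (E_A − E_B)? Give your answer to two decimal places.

0.18

Condition A: z_P = (71.8 − 61.5)/15.9 = 0.6478; z_E = (5.6 − 5.02)/1.69 = 0.3432; E_A = (0.6478 − 0.3432)/√2 = 0.2154.
Condition B: z_P = (42.0 − 61.5)/15.9 = -1.2264; z_E = (2.86 − 5.02)/1.69 = -1.2781; E_B = (-1.2264 − (-1.2781))/√2 = 0.0366.
E_A − E_B = 0.2154 − 0.0366 = 0.1788 ≈ 0.18.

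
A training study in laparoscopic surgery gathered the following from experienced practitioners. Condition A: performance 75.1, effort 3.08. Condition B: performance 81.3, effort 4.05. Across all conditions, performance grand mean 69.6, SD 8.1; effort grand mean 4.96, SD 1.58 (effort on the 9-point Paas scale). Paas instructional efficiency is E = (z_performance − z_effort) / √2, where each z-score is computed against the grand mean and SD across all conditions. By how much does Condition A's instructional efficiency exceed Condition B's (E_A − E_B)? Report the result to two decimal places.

-0.11

Condition A: z_P = (75.1 − 69.6)/8.1 = 0.6790; z_E = (3.08 − 4.96)/1.58 = -1.1899; E_A = (0.6790 − (-1.1899))/√2 = 1.3215.
Condition B: z_P = (81.3 − 69.6)/8.1 = 1.4444; z_E = (4.05 − 4.96)/1.58 = -0.5759; E_B = (1.4444 − (-0.5759))/√2 = 1.4286.
E_A − E_B = 1.3215 − 1.4286 = -0.1071 ≈ -0.11.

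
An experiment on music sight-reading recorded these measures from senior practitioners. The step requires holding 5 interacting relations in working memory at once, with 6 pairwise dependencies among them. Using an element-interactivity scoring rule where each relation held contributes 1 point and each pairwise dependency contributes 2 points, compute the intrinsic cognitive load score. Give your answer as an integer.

17

Element contribution: 5 × 1 = 5.
Interaction contribution: 6 × 2 = 12.
Intrinsic load = 5 + 12 = 17.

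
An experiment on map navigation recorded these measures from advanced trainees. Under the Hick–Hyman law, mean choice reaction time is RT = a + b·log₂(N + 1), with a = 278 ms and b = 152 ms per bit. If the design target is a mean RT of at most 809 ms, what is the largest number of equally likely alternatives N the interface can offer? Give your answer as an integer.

Set 278 + 152·log₂(N + 1) ≤ 809.
log₂(N + 1) ≤ (809 − 278) / 152 = 3.4934.
N + 1 ≤ 2^3.4934 = 11.2621.
N ≤ 10.2621, so the largest integer N is 10.

10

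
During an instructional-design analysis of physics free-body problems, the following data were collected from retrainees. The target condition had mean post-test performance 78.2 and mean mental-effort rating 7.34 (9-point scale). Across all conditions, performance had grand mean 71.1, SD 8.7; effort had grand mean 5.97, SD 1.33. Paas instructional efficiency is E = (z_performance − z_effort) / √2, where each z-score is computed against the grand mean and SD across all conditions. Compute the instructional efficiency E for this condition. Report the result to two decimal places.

-0.15

z_performance = (78.2 − 71.1) / 8.7 = 7.1000 / 8.7 = 0.8161.
z_effort = (7.34 − 5.97) / 1.33 = 1.3700 / 1.33 = 1.0301.
z_P − z_E = 0.8161 − 1.0301 = -0.2140.
E = -0.2140 / √2 = -0.2140 / 1.41421 = -0.1513 ≈ -0.15.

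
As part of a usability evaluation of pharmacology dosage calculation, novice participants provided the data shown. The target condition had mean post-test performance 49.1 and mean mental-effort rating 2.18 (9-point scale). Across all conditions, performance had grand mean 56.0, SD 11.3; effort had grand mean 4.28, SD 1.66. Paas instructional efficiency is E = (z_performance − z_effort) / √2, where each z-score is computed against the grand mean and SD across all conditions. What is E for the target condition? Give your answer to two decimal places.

z_performance = (49.1 − 56.0) / 11.3 = -6.9000 / 11.3 = -0.6106.
z_effort = (2.18 − 4.28) / 1.66 = -2.1000 / 1.66 = -1.2651.
z_P − z_E = -0.6106 − (-1.2651) = 0.6545.
E = 0.6545 / √2 = 0.6545 / 1.41421 = 0.4628 ≈ 0.46.

0.46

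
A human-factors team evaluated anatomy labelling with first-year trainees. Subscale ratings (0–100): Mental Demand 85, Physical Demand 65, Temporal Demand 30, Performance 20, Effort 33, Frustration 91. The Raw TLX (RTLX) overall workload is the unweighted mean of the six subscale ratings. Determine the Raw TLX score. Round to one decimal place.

54.0

Sum of ratings = 85 + 65 + 30 + 20 + 33 + 91 = 324.
RTLX = 324 / 6 = 54.0000 ≈ 54.0.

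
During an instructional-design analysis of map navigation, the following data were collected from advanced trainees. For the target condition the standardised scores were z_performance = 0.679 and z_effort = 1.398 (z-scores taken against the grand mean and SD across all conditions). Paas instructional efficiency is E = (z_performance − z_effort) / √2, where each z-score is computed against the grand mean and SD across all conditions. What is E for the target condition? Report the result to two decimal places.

-0.51

z_P − z_E = 0.679 − 1.398 = -0.7190.
E = -0.7190 / √2 = -0.7190 / 1.41421 = -0.5084 ≈ -0.51.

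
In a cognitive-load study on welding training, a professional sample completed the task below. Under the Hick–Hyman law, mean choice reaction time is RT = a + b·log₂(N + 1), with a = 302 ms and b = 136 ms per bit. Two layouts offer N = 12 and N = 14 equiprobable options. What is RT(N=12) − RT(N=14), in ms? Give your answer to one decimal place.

RT(12) = 302 + 136·log₂(13) = 302 + 136·3.7004 = 805.2544 ms.
RT(14) = 302 + 136·log₂(15) = 302 + 136·3.9069 = 833.3384 ms.
Difference = 805.2544 − 833.3384 = -28.0840 ≈ -28.1 ms.

-28.1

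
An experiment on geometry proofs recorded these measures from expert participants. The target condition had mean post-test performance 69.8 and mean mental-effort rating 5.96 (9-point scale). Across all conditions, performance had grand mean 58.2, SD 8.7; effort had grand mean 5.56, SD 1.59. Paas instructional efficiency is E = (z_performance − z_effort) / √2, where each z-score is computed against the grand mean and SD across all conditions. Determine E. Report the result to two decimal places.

0.76

z_performance = (69.8 − 58.2) / 8.7 = 11.6000 / 8.7 = 1.3333.
z_effort = (5.96 − 5.56) / 1.59 = 0.4000 / 1.59 = 0.2516.
z_P − z_E = 1.3333 − 0.2516 = 1.0817.
E = 1.0817 / √2 = 1.0817 / 1.41421 = 0.7649 ≈ 0.76.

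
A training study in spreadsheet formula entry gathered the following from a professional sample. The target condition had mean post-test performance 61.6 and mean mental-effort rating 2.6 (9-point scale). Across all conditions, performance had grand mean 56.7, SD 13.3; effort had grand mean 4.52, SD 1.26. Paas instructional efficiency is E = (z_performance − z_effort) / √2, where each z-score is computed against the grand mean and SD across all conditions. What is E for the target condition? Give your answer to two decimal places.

1.34

z_performance = (61.6 − 56.7) / 13.3 = 4.9000 / 13.3 = 0.3684.
z_effort = (2.6 − 4.52) / 1.26 = -1.9200 / 1.26 = -1.5238.
z_P − z_E = 0.3684 − (-1.5238) = 1.8922.
E = 1.8922 / √2 = 1.8922 / 1.41421 = 1.3380 ≈ 1.34.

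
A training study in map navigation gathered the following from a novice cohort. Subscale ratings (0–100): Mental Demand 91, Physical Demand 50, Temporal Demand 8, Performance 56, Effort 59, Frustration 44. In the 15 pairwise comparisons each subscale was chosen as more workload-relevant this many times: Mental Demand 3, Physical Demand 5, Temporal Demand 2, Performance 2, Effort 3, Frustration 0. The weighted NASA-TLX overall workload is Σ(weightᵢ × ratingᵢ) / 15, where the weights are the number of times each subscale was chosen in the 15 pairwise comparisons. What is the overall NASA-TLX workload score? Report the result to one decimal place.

The tallies are the weights (they sum to 15).
Weighted sum = 3·91 + 5·50 + 2·8 + 2·56 + 3·59 + 0·44
            = 273 + 250 + 16 + 112 + 177 + 0 = 828.
Overall workload = 828 / 15 = 55.2000 ≈ 55.2.

55.2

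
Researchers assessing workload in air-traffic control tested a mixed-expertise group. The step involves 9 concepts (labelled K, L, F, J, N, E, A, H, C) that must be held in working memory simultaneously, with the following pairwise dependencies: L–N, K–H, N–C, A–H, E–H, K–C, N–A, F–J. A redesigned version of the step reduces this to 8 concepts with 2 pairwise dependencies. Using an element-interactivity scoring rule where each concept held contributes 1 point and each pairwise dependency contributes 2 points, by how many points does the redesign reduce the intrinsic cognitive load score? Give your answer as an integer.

13

Original: 9 × 1 + 8 × 2 = 9 + 16 = 25.
Redesigned: 8 × 1 + 2 × 2 = 8 + 4 = 12.
Reduction = 25 − 12 = 13.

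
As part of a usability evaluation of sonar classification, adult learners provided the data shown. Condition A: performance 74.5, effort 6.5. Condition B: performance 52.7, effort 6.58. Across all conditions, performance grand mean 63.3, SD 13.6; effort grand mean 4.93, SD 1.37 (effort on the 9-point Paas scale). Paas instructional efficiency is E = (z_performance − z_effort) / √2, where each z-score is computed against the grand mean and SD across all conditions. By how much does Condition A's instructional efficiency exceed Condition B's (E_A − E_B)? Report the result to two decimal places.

1.17

Condition A: z_P = (74.5 − 63.3)/13.6 = 0.8235; z_E = (6.5 − 4.93)/1.37 = 1.1460; E_A = (0.8235 − 1.1460)/√2 = -0.2280.
Condition B: z_P = (52.7 − 63.3)/13.6 = -0.7794; z_E = (6.58 − 4.93)/1.37 = 1.2044; E_B = (-0.7794 − 1.2044)/√2 = -1.4028.
E_A − E_B = -0.2280 − (-1.4028) = 1.1748 ≈ 1.17.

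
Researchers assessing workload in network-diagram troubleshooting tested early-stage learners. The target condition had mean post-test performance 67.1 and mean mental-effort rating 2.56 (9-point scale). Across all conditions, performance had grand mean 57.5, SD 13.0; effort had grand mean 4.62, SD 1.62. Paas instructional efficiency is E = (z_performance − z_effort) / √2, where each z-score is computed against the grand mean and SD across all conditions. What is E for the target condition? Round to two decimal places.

z_performance = (67.1 − 57.5) / 13.0 = 9.6000 / 13.0 = 0.7385.
z_effort = (2.56 − 4.62) / 1.62 = -2.0600 / 1.62 = -1.2716.
z_P − z_E = 0.7385 − (-1.2716) = 2.0101.
E = 2.0101 / √2 = 2.0101 / 1.41421 = 1.4214 ≈ 1.42.

1.42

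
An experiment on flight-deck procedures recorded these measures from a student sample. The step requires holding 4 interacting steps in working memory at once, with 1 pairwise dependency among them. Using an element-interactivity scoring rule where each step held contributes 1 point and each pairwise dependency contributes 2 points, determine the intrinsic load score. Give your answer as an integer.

Element contribution: 4 × 1 = 4.
Interaction contribution: 1 × 2 = 2.
Intrinsic load = 4 + 2 = 6.

6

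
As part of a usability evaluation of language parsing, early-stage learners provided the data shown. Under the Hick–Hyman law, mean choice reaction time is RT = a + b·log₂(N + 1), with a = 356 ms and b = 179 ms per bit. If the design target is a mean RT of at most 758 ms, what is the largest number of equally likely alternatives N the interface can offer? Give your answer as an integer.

3

Set 356 + 179·log₂(N + 1) ≤ 758.
log₂(N + 1) ≤ (758 − 356) / 179 = 2.2458.
N + 1 ≤ 2^2.2458 = 4.7430.
N ≤ 3.7430, so the largest integer N is 3.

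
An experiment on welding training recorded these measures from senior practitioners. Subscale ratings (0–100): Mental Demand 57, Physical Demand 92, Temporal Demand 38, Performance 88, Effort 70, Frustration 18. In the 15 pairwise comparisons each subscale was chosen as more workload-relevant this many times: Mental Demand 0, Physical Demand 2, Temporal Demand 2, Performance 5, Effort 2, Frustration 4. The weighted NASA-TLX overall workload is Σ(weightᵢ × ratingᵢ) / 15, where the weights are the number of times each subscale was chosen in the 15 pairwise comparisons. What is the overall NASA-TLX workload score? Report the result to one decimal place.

The tallies are the weights (they sum to 15).
Weighted sum = 0·57 + 2·92 + 2·38 + 5·88 + 2·70 + 4·18
            = 0 + 184 + 76 + 440 + 140 + 72 = 912.
Overall workload = 912 / 15 = 60.8000 ≈ 60.8.

60.8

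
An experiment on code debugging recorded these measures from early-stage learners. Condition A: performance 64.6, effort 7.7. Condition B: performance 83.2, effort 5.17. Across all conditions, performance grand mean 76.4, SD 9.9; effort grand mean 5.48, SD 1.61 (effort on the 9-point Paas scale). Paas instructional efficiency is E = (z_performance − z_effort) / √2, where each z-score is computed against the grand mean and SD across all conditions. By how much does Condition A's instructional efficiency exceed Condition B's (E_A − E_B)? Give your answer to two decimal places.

-2.44

Condition A: z_P = (64.6 − 76.4)/9.9 = -1.1919; z_E = (7.7 − 5.48)/1.61 = 1.3789; E_A = (-1.1919 − 1.3789)/√2 = -1.8178.
Condition B: z_P = (83.2 − 76.4)/9.9 = 0.6869; z_E = (5.17 − 5.48)/1.61 = -0.1925; E_B = (0.6869 − (-0.1925))/√2 = 0.6218.
E_A − E_B = -1.8178 − 0.6218 = -2.4396 ≈ -2.44.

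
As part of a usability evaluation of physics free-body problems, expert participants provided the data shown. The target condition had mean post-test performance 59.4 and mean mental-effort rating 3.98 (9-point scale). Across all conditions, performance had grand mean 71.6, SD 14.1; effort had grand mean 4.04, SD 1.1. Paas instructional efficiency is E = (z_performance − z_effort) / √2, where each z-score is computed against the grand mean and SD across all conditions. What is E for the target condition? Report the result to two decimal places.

z_performance = (59.4 − 71.6) / 14.1 = -12.2000 / 14.1 = -0.8652.
z_effort = (3.98 − 4.04) / 1.1 = -0.0600 / 1.1 = -0.0545.
z_P − z_E = -0.8652 − (-0.0545) = -0.8107.
E = -0.8107 / √2 = -0.8107 / 1.41421 = -0.5733 ≈ -0.57.

-0.57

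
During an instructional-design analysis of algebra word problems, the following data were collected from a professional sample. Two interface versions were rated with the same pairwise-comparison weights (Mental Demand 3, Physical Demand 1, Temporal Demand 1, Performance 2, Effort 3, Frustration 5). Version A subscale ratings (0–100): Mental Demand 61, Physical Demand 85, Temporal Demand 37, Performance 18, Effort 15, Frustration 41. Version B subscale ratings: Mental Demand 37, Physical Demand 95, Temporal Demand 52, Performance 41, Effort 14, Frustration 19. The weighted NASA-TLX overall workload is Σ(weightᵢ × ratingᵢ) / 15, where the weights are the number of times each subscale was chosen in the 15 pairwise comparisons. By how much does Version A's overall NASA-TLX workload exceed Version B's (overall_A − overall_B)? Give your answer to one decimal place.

7.6

Version A weighted sum = 3·61 + 1·85 + 1·37 + 2·18 + 3·15 + 5·41 = 183 + 85 + 37 + 36 + 45 + 205 = 591; overall_A = 591/15 = 39.4000.
Version B weighted sum = 3·37 + 1·95 + 1·52 + 2·41 + 3·14 + 5·19 = 111 + 95 + 52 + 82 + 42 + 95 = 477; overall_B = 477/15 = 31.8000.
Difference = 39.4000 − 31.8000 = 7.6000 ≈ 7.6.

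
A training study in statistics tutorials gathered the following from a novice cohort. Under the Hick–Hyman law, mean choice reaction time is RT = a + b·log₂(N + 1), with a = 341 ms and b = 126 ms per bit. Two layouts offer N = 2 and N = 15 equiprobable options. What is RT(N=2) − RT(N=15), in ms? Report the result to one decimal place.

-304.3

RT(2) = 341 + 126·log₂(3) = 341 + 126·1.5850 = 540.7100 ms.
RT(15) = 341 + 126·log₂(16) = 341 + 126·4.0000 = 845.0000 ms.
Difference = 540.7100 − 845.0000 = -304.2900 ≈ -304.3 ms.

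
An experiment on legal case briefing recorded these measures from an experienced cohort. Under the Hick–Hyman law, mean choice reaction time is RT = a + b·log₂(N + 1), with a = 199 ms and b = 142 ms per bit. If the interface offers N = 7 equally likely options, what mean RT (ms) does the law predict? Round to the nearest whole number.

625

log₂(7 + 1) = log₂(8) = 3.0000.
RT = 199 + 142 × 3.0000 = 199 + 426.0000 = 625.0000 ms.
≈ 625 ms.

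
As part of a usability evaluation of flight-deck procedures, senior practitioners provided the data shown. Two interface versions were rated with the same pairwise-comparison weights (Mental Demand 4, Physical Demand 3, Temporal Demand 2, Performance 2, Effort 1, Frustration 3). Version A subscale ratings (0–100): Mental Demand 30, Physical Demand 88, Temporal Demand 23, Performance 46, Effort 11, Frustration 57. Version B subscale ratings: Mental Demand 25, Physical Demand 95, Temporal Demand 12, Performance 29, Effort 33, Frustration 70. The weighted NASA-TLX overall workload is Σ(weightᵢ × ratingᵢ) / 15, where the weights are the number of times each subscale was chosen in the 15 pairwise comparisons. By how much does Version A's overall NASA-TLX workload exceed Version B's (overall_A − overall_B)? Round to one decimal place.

Version A weighted sum = 4·30 + 3·88 + 2·23 + 2·46 + 1·11 + 3·57 = 120 + 264 + 46 + 92 + 11 + 171 = 704; overall_A = 704/15 = 46.9333.
Version B weighted sum = 4·25 + 3·95 + 2·12 + 2·29 + 1·33 + 3·70 = 100 + 285 + 24 + 58 + 33 + 210 = 710; overall_B = 710/15 = 47.3333.
Difference = 46.9333 − 47.3333 = -0.4000 ≈ -0.4.

-0.4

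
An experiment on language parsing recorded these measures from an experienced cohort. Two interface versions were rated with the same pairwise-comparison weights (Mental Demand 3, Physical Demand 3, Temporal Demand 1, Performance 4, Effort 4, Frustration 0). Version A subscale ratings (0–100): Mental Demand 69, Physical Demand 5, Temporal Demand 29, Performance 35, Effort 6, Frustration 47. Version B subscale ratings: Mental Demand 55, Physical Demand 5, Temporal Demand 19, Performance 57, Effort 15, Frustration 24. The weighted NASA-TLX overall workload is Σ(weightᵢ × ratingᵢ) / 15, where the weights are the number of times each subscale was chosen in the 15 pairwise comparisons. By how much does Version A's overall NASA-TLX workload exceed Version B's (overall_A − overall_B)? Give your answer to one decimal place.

Version A weighted sum = 3·69 + 3·5 + 1·29 + 4·35 + 4·6 + 0·47 = 207 + 15 + 29 + 140 + 24 + 0 = 415; overall_A = 415/15 = 27.6667.
Version B weighted sum = 3·55 + 3·5 + 1·19 + 4·57 + 4·15 + 0·24 = 165 + 15 + 19 + 228 + 60 + 0 = 487; overall_B = 487/15 = 32.4667.
Difference = 27.6667 − 32.4667 = -4.8000 ≈ -4.8.

-4.8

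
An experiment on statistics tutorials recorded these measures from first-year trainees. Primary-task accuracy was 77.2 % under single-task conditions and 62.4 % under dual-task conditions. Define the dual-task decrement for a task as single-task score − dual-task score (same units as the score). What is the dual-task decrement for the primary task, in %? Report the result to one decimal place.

Decrement = 77.2 − 62.4 = 14.8000 % ≈ 14.8 %.

14.8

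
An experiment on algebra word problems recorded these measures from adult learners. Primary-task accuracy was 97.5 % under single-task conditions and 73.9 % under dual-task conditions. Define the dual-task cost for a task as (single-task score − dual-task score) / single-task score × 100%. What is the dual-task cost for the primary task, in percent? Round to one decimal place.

24.2

Cost = (97.5 − 73.9) / 97.5 × 100%
     = 23.6000 / 97.5 × 100% = 24.2051%.
≈ 24.2%.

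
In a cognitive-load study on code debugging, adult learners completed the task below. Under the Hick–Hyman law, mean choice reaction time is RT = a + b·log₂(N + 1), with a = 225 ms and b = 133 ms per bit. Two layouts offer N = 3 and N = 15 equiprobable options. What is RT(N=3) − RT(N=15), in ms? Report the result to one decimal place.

RT(3) = 225 + 133·log₂(4) = 225 + 133·2.0000 = 491.0000 ms.
RT(15) = 225 + 133·log₂(16) = 225 + 133·4.0000 = 757.0000 ms.
Difference = 491.0000 − 757.0000 = -266.0000 ≈ -266.0 ms.

-266.0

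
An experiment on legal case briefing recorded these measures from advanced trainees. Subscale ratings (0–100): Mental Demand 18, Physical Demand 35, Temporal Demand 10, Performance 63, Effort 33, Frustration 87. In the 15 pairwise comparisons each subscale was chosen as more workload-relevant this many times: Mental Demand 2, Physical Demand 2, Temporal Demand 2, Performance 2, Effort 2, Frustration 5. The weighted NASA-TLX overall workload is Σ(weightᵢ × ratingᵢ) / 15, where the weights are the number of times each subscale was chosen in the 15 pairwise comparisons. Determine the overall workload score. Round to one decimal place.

The tallies are the weights (they sum to 15).
Weighted sum = 2·18 + 2·35 + 2·10 + 2·63 + 2·33 + 5·87
            = 36 + 70 + 20 + 126 + 66 + 435 = 753.
Overall workload = 753 / 15 = 50.2000 ≈ 50.2.

50.2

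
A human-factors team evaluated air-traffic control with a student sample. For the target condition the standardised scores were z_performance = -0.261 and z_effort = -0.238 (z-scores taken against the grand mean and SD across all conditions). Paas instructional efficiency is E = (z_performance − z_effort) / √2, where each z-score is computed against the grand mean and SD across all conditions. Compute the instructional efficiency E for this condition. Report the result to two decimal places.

-0.02

z_P − z_E = -0.261 − (-0.238) = -0.0230.
E = -0.0230 / √2 = -0.0230 / 1.41421 = -0.0163 ≈ -0.02.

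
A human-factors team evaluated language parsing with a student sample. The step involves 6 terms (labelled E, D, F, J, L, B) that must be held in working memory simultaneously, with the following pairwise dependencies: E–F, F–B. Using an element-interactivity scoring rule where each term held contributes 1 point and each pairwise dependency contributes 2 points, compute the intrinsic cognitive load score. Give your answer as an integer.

Count of terms held simultaneously: 6.
Count of pairwise dependencies listed: 2.
Element contribution: 6 × 1 = 6.
Interaction contribution: 2 × 2 = 4.
Intrinsic load = 6 + 4 = 10.

10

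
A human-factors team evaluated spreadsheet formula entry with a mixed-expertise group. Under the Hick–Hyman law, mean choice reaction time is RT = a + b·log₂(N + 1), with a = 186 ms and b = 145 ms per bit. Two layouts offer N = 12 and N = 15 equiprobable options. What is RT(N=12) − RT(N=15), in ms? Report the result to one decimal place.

RT(12) = 186 + 145·log₂(13) = 186 + 145·3.7004 = 722.5580 ms.
RT(15) = 186 + 145·log₂(16) = 186 + 145·4.0000 = 766.0000 ms.
Difference = 722.5580 − 766.0000 = -43.4420 ≈ -43.4 ms.

-43.4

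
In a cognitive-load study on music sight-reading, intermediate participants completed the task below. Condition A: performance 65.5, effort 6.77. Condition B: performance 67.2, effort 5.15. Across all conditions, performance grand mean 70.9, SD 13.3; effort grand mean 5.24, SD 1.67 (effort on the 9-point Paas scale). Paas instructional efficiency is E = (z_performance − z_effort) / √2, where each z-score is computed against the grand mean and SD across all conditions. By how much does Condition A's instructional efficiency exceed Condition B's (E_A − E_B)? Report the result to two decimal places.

-0.78

Condition A: z_P = (65.5 − 70.9)/13.3 = -0.4060; z_E = (6.77 − 5.24)/1.67 = 0.9162; E_A = (-0.4060 − 0.9162)/√2 = -0.9349.
Condition B: z_P = (67.2 − 70.9)/13.3 = -0.2782; z_E = (5.15 − 5.24)/1.67 = -0.0539; E_B = (-0.2782 − (-0.0539))/√2 = -0.1586.
E_A − E_B = -0.9349 − (-0.1586) = -0.7763 ≈ -0.78.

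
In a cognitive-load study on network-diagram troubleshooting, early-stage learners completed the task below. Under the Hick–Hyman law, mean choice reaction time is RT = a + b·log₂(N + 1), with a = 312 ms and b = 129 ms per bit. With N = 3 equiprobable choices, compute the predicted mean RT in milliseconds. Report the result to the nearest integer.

570

log₂(3 + 1) = log₂(4) = 2.0000.
RT = 312 + 129 × 2.0000 = 312 + 258.0000 = 570.0000 ms.
≈ 570 ms.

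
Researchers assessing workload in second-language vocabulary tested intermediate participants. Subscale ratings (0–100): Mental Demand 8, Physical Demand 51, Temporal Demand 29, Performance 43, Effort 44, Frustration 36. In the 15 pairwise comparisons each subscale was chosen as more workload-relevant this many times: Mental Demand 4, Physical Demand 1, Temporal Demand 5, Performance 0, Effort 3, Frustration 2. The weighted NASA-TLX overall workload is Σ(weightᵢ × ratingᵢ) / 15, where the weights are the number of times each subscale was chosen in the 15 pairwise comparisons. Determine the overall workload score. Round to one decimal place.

The tallies are the weights (they sum to 15).
Weighted sum = 4·8 + 1·51 + 5·29 + 0·43 + 3·44 + 2·36
            = 32 + 51 + 145 + 0 + 132 + 72 = 432.
Overall workload = 432 / 15 = 28.8000 ≈ 28.8.

28.8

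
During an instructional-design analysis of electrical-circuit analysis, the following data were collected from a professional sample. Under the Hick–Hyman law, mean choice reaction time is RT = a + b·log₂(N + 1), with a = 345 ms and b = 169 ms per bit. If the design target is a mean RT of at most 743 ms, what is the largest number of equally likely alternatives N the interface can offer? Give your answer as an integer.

Set 345 + 169·log₂(N + 1) ≤ 743.
log₂(N + 1) ≤ (743 − 345) / 169 = 2.3550.
N + 1 ≤ 2^2.3550 = 5.1159.
N ≤ 4.1159, so the largest integer N is 4.

4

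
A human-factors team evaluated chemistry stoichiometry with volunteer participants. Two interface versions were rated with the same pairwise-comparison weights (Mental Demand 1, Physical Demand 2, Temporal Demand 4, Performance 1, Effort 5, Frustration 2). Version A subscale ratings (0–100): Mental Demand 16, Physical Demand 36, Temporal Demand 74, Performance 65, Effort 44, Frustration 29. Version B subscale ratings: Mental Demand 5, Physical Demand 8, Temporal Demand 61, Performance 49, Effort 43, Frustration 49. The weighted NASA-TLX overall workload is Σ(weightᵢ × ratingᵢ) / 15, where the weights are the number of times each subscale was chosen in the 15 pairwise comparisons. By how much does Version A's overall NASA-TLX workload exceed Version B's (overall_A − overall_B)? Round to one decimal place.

Version A weighted sum = 1·16 + 2·36 + 4·74 + 1·65 + 5·44 + 2·29 = 16 + 72 + 296 + 65 + 220 + 58 = 727; overall_A = 727/15 = 48.4667.
Version B weighted sum = 1·5 + 2·8 + 4·61 + 1·49 + 5·43 + 2·49 = 5 + 16 + 244 + 49 + 215 + 98 = 627; overall_B = 627/15 = 41.8000.
Difference = 48.4667 − 41.8000 = 6.6667 ≈ 6.7.

6.7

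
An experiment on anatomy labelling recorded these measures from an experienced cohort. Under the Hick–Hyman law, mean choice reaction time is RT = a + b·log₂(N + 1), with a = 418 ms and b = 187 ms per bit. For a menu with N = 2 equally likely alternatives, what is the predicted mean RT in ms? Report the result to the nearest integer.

log₂(2 + 1) = log₂(3) = 1.5850.
RT = 418 + 187 × 1.5850 = 418 + 296.3950 = 714.3950 ms.
≈ 714 ms.

714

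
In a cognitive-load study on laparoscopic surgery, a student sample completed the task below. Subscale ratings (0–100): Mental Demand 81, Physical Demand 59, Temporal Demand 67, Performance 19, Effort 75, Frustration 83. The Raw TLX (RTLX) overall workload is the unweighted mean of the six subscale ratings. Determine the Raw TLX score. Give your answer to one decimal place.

64.0

Sum of ratings = 81 + 59 + 67 + 19 + 75 + 83 = 384.
RTLX = 384 / 6 = 64.0000 ≈ 64.0.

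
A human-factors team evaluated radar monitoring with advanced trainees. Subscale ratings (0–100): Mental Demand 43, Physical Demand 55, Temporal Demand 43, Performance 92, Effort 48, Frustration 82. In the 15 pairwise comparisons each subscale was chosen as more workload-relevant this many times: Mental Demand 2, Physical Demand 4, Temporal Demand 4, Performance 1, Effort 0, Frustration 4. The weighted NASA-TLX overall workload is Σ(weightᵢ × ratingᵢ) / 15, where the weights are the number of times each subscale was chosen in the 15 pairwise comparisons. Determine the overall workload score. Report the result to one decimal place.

59.9

The tallies are the weights (they sum to 15).
Weighted sum = 2·43 + 4·55 + 4·43 + 1·92 + 0·48 + 4·82
            = 86 + 220 + 172 + 92 + 0 + 328 = 898.
Overall workload = 898 / 15 = 59.8667 ≈ 59.9.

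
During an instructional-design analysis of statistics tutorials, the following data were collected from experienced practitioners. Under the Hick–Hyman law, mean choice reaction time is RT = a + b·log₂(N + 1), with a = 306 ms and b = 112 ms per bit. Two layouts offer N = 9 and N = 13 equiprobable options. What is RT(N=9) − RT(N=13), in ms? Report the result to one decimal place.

RT(9) = 306 + 112·log₂(10) = 306 + 112·3.3219 = 678.0528 ms.
RT(13) = 306 + 112·log₂(14) = 306 + 112·3.8074 = 732.4288 ms.
Difference = 678.0528 − 732.4288 = -54.3760 ≈ -54.4 ms.

-54.4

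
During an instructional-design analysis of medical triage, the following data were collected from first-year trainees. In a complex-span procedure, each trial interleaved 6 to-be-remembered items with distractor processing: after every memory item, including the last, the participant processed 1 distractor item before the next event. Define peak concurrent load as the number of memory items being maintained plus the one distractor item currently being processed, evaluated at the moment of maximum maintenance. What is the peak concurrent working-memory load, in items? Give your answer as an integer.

7

Maintenance is greatest during the distractor(s) after memory item 6: all 6 memory items are being held.
One distractor item is concurrently being processed.
Peak concurrent load = 6 + 1 = 7 items.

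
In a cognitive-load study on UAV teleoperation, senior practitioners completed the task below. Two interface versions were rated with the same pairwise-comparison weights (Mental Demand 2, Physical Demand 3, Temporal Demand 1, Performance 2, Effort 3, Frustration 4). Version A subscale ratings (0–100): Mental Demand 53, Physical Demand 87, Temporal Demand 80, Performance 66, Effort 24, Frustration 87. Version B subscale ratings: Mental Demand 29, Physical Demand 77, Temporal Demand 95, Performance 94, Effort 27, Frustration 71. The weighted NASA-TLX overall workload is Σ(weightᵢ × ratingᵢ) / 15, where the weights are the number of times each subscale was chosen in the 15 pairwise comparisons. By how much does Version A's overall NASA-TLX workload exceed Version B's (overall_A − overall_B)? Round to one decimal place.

4.1

Version A weighted sum = 2·53 + 3·87 + 1·80 + 2·66 + 3·24 + 4·87 = 106 + 261 + 80 + 132 + 72 + 348 = 999; overall_A = 999/15 = 66.6000.
Version B weighted sum = 2·29 + 3·77 + 1·95 + 2·94 + 3·27 + 4·71 = 58 + 231 + 95 + 188 + 81 + 284 = 937; overall_B = 937/15 = 62.4667.
Difference = 66.6000 − 62.4667 = 4.1333 ≈ 4.1.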